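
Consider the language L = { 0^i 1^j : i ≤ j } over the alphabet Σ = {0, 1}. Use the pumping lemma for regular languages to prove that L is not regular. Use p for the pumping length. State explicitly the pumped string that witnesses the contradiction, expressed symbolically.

0^{p+k} 1^p

Suppose for contradiction that L is regular, and let p be the pumping length.
Choose w = 0^p 1^p ∈ L, with |w| = 2p ≥ p.
By the pumping lemma, w = xyz with |xy| ≤ p and |y| ≥ 1.
Since the first p symbols of w are all 0's and |xy| ≤ p, y lies entirely in the leading 0-block: y = 0^k for some k with 1 ≤ k ≤ p.
Consider xy^2z = 0^{p+k} 1^p. Since k ≥ 1, the 0-count p+k exceeds the 1-count p, so i ≤ j fails; thus xy^2z ∉ L.
This contradicts the pumping lemma, so L is not regular.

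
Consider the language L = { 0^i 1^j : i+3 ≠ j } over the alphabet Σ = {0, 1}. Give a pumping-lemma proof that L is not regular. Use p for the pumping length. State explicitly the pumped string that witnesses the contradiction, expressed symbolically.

0^{p+p!} 1^{p+p!+3}

Toward a contradiction, assume L is regular with pumping length p.
Choose w = 0^p 1^{p+p!+3}. Since p ≠ (p+p!+3)-3 = p+p!, w ∈ L; and |w| ≥ p.
By the pumping lemma, w = xyz with |xy| ≤ p and |y| ≥ 1.
Since the first p symbols of w are all 0's and |xy| ≤ p, y lies entirely in the leading 0-block: y = 0^k for some k with 1 ≤ k ≤ p.
Since 1 ≤ k ≤ p, k divides p!; set t = 1 + p!/k. Then xy^t z has p + (p!/k)·k = p + p! copies of 0. Now the 0-count is p+p! and (1-count)-3 = (p+p!+3)-3 = p+p!, so i+3 ≠ j fails. So xy^t z = 0^{p+p!} 1^{p+p!+3} ∉ L.
This contradicts the pumping lemma, so L is not regular.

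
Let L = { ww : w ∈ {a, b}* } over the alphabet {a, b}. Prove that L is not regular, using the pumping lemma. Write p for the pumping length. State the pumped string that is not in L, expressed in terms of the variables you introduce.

Toward a contradiction, assume L is regular with pumping length p.
Take w = a^p b^p a^p b^p = uu where u = a^pb^p; then w ∈ L and |w| = 4p ≥ p.
By the pumping lemma, w = xyz with |xy| ≤ p and |y| > 0.
Because |xy| ≤ p and w begins with p copies of a, we have y = a^k with 1 ≤ k ≤ p.
Pump with i = 2: xy^2z = a^{p+k} b^p a^p b^p, of length 4p+k. Suppose this equals vv. The string starts with a and ends with b, so v does too; thus the boundary between the two copies of v is a b→a transition. There is exactly one such transition, at position 2p+k, so |v| = 2p+k and |vv| = 4p+2k ≠ 4p+k since k ≥ 1. So xy^2z ∉ L.
This contradicts the pumping lemma, so L is not regular.

a^{p+k} b^p a^p b^p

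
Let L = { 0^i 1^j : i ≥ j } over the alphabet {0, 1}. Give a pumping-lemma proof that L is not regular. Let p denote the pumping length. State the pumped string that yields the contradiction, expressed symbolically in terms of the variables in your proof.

Assume L is regular; let p be its pumping constant.
Choose w = 0^p 1^p ∈ L, with |w| = 2p ≥ p.
Write w = xyz as guaranteed by the lemma, with |xy| ≤ p and |y| > 0.
Since the first p symbols of w are all 0's and |xy| ≤ p, y lies entirely in the leading 0-block: y = 0^k for some k with 1 ≤ k ≤ p.
Consider xy^0z = xz = 0^{p-k} 1^p. Since k ≥ 1, the 0-count p-k is less than p, so i ≥ j fails; thus xz ∉ L.
This contradicts the pumping lemma, so L is not regular.

0^{p-k} 1^p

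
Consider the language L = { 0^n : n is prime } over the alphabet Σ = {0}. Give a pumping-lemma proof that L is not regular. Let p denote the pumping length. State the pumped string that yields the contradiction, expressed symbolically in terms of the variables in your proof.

0^{q(1+k)}

Assume L is regular; let p be its pumping constant.
Let q be a prime with q ≥ p+2 (infinitely many primes exist), and take w = 0^q ∈ L with |w| = q ≥ p.
By the pumping lemma, w = xyz with |xy| ≤ p and |y| ≥ 1.
Then y = 0^k for some k with 1 ≤ k ≤ p.
Since 1 ≤ k ≤ p, |xz| = q-k. Pump with i = q+1: |xy^{q+1}z| = (q-k)+(q+1)k = q+qk = q(1+k), which is composite (both factors ≥ 2). So xy^{q+1}z = 0^{q(1+k)} ∉ L.
Contradiction. Therefore L is not regular.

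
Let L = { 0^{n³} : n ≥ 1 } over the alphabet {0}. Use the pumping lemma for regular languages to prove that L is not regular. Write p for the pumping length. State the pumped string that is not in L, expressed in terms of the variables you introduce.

Assume L is regular. Let p be the pumping length given by the pumping lemma.
Take w = 0^{p³} ∈ L with |w| = p³ ≥ p.
The pumping lemma gives a decomposition w = xyz where |xy| ≤ p and |y| ≥ 1.
Then y = 0^k for some k with 1 ≤ k ≤ p.
Pump with i = 2: xy^2z = 0^{p³+k}. Since 1 ≤ k ≤ p, p³ < p³+k ≤ p³+p < p³+3p²+3p+1 = (p+1)³, so p³+k is not a perfect cube. So xy^2z ∉ L.
This is a contradiction; hence L is not regular.

0^{p³+k}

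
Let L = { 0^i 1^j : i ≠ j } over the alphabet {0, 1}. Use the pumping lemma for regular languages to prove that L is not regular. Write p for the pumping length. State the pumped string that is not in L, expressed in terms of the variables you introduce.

Assume L is regular; let p be its pumping constant.
Choose w = 0^p 1^{p+p!}. Since p ≠ p+p!, w ∈ L; and |w| ≥ p.
The pumping lemma gives a decomposition w = xyz where |xy| ≤ p and |y| > 0.
Since the first p symbols of w are all 0's and |xy| ≤ p, y lies entirely in the leading 0-block: y = 0^k for some k with 1 ≤ k ≤ p.
Since 1 ≤ k ≤ p, k divides p!; set t = 1 + p!/k. Then xy^t z has p + (p!/k)·k = p + p! copies of 0. Now the 0-count equals the 1-count, so i ≠ j fails. So xy^t z = 0^{p+p!} 1^{p+p!} ∉ L.
This contradicts the pumping lemma, so L is not regular.

0^{p+p!} 1^{p+p!}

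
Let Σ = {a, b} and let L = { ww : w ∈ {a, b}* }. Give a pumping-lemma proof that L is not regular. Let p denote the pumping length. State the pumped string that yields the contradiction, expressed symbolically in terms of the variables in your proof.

Assume L is regular. Let p be the pumping length given by the pumping lemma.
Take w = a^p b^p a^p b^p = uu where u = a^pb^p; then w ∈ L and |w| = 4p ≥ p.
Write w = xyz as guaranteed by the lemma, with |xy| ≤ p and y is nonempty.
Because |xy| ≤ p and w begins with p copies of a, we have y = a^k with 1 ≤ k ≤ p.
Pump with i = 2: xy^2z = a^{p+k} b^p a^p b^p, of length 4p+k. Suppose this equals vv. The string starts with a and ends with b, so v does too; thus the boundary between the two copies of v is a b→a transition. There is exactly one such transition, at position 2p+k, so |v| = 2p+k and |vv| = 4p+2k ≠ 4p+k since k ≥ 1. So xy^2z ∉ L.
Contradiction. Therefore L is not regular.

a^{p+k} b^p a^p b^p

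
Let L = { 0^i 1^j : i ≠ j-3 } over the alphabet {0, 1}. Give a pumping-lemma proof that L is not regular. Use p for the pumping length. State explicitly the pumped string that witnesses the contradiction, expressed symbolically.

Toward a contradiction, assume L is regular with pumping length p.
Choose w = 0^p 1^{p+p!+3}. Since p ≠ (p+p!+3)-3 = p+p!, w ∈ L; and |w| ≥ p.
Write w = xyz as guaranteed by the lemma, with |xy| ≤ p and |y| > 0.
The first p characters of w are 0's, so xy (and hence y) consists only of 0's. Write y = 0^k, 1 ≤ k ≤ p.
Since 1 ≤ k ≤ p, k divides p!; set t = 1 + p!/k. Then xy^t z has p + (p!/k)·k = p + p! copies of 0. Now the 0-count is p+p! and (1-count)-3 = (p+p!+3)-3 = p+p!, so i ≠ j-3 fails. So xy^t z = 0^{p+p!} 1^{p+p!+3} ∉ L.
This contradicts the pumping lemma, so L is not regular.

0^{p+p!} 1^{p+p!+3}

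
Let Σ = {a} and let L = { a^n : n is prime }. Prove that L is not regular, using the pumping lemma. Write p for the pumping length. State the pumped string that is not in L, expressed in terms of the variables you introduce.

a^{q(1+k)}

Toward a contradiction, assume L is regular with pumping length p.
Let q be a prime with q ≥ p+2 (infinitely many primes exist), and take w = a^q ∈ L with |w| = q ≥ p.
By the pumping lemma, w = xyz with |xy| ≤ p and |y| > 0.
Then y = a^k for some k with 1 ≤ k ≤ p.
Since 1 ≤ k ≤ p, |xz| = q-k. Pump with i = q+1: |xy^{q+1}z| = (q-k)+(q+1)k = q+qk = q(1+k), which is composite (both factors ≥ 2). So xy^{q+1}z = a^{q(1+k)} ∉ L.
This is a contradiction; hence L is not regular.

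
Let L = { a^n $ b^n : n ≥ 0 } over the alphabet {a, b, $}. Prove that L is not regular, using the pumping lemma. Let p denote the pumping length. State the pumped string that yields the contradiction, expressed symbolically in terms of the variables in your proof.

a^{p+k} $ b^p

Assume L is regular; let p be its pumping constant.
Take w = a^p $ b^p ∈ L with |w| = 2p+1 ≥ p.
By the pumping lemma, w = xyz with |xy| ≤ p and y is nonempty.
Because |xy| ≤ p and w begins with p copies of a, we have y = a^k with 1 ≤ k ≤ p.
Pump with i = 2: xy^2z = a^{p+k} $ b^p, which would require p+k = p. But k ≥ 1, so xy^2z ∉ L.
This contradicts the pumping lemma, so L is not regular.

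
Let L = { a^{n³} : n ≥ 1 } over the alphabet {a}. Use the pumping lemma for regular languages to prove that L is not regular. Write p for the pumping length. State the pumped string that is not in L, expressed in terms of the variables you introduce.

a^{p³+k}

Assume L is regular. Let p be the pumping length given by the pumping lemma.
Take w = a^{p³} ∈ L with |w| = p³ ≥ p.
The pumping lemma gives a decomposition w = xyz where |xy| ≤ p and y is nonempty.
Then y = a^k for some k with 1 ≤ k ≤ p.
Pump with i = 2: xy^2z = a^{p³+k}. Since 1 ≤ k ≤ p, p³ < p³+k ≤ p³+p < p³+3p²+3p+1 = (p+1)³, so p³+k is not a perfect cube. So xy^2z ∉ L.
This contradicts the pumping lemma, so L is not regular.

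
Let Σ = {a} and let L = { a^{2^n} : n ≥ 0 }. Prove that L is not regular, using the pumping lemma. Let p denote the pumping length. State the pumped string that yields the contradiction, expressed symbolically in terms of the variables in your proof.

Toward a contradiction, assume L is regular with pumping length p.
Take w = a^{2^p} ∈ L with |w| = 2^p ≥ p.
The pumping lemma gives a decomposition w = xyz where |xy| ≤ p and y is nonempty.
Then y = a^k for some k with 1 ≤ k ≤ p.
Pump with i = 2: xy^2z = a^{2^p+k}. Since 1 ≤ k ≤ p < 2^p, we have 2^p < 2^p+k < 2^{p+1}, so 2^p+k is not a power of 2. So xy^2z ∉ L.
This contradicts the pumping lemma, so L is not regular.

a^{2^p+k}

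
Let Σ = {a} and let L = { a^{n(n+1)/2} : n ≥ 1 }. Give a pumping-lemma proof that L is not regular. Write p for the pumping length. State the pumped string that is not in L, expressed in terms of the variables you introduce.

Toward a contradiction, assume L is regular with pumping length p.
Take w = a^{p(p+1)/2} ∈ L with |w| = p(p+1)/2 ≥ p.
Write w = xyz as guaranteed by the lemma, with |xy| ≤ p and |y| > 0.
Then y = a^k for some k with 1 ≤ k ≤ p.
Pump with i = 2: xy^2z = a^{p(p+1)/2+k}. Since 1 ≤ k ≤ p, p(p+1)/2 < p(p+1)/2+k ≤ p(p+1)/2+p < (p+1)(p+2)/2, so p(p+1)/2+k is strictly between consecutive triangular numbers. So xy^2z ∉ L.
Contradiction. Therefore L is not regular.

a^{p(p+1)/2+k}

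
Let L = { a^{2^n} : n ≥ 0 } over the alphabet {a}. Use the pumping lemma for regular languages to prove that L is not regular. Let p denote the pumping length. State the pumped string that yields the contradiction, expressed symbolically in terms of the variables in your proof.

Toward a contradiction, assume L is regular with pumping length p.
Take w = a^{2^p} ∈ L with |w| = 2^p ≥ p.
The pumping lemma gives a decomposition w = xyz where |xy| ≤ p and y is nonempty.
Then y = a^k for some k with 1 ≤ k ≤ p.
Pump with i = 2: xy^2z = a^{2^p+k}. Since 1 ≤ k ≤ p < 2^p, we have 2^p < 2^p+k < 2^{p+1}, so 2^p+k is not a power of 2. So xy^2z ∉ L.
This is a contradiction; hence L is not regular.

a^{2^p+k}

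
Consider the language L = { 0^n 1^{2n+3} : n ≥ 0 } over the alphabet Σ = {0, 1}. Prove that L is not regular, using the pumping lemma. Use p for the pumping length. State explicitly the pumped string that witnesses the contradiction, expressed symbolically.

0^{p+k} 1^{2p+3}

Suppose for contradiction that L is regular, and let p be the pumping length.
Let w = 0^p 1^{2p+3} ∈ L; note |w| = 3p+3 ≥ p.
The pumping lemma gives a decomposition w = xyz where |xy| ≤ p and |y| ≥ 1.
Since the first p symbols of w are all 0's and |xy| ≤ p, y lies entirely in the leading 0-block: y = 0^k for some k with 1 ≤ k ≤ p.
Pump with i = 2: xy^2z = 0^{p+k} 1^{2p+3}. For this to lie in L we would need 2p+3 = 2(p+k)+3, which forces k = 0. But k ≥ 1, so xy^2z ∉ L.
This contradicts the pumping lemma, so L is not regular.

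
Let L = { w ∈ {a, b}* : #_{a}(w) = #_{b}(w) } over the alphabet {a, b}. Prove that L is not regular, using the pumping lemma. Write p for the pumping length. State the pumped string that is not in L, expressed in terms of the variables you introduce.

a^{p+k} b^p

Suppose for contradiction that L is regular, and let p be the pumping length.
Choose w = a^p b^p ∈ L with |w| = 2p ≥ p.
Write w = xyz as guaranteed by the lemma, with |xy| ≤ p and |y| ≥ 1.
Since the first p symbols of w are all a's and |xy| ≤ p, y lies entirely in the leading a-block: y = a^k for some k with 1 ≤ k ≤ p.
Pump with i = 2: xy^2z = a^{p+k} b^p has p+k occurrences of a but only p of b. Since k ≥ 1 the counts differ, so xy^2z ∉ L.
Contradiction. Therefore L is not regular.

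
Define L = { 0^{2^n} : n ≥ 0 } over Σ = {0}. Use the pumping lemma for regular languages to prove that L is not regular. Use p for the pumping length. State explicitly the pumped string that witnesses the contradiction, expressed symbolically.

Assume L is regular; let p be its pumping constant.
Take w = 0^{2^p} ∈ L with |w| = 2^p ≥ p.
Write w = xyz as guaranteed by the lemma, with |xy| ≤ p and y is nonempty.
Then y = 0^k for some k with 1 ≤ k ≤ p.
Pump with i = 2: xy^2z = 0^{2^p+k}. Since 1 ≤ k ≤ p < 2^p, we have 2^p < 2^p+k < 2^{p+1}, so 2^p+k is not a power of 2. So xy^2z ∉ L.
This is a contradiction; hence L is not regular.

0^{2^p+k}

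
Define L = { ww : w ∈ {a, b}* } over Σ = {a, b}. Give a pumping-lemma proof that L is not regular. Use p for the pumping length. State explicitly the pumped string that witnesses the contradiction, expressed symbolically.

Suppose for contradiction that L is regular, and let p be the pumping length.
Take w = a^p b^p a^p b^p = uu where u = a^pb^p; then w ∈ L and |w| = 4p ≥ p.
Write w = xyz as guaranteed by the lemma, with |xy| ≤ p and |y| ≥ 1.
Because |xy| ≤ p and w begins with p copies of a, we have y = a^k with 1 ≤ k ≤ p.
Pump with i = 2: xy^2z = a^{p+k} b^p a^p b^p, of length 4p+k. Suppose this equals vv. The string starts with a and ends with b, so v does too; thus the boundary between the two copies of v is a b→a transition. There is exactly one such transition, at position 2p+k, so |v| = 2p+k and |vv| = 4p+2k ≠ 4p+k since k ≥ 1. So xy^2z ∉ L.
This contradicts the pumping lemma, so L is not regular.

a^{p+k} b^p a^p b^p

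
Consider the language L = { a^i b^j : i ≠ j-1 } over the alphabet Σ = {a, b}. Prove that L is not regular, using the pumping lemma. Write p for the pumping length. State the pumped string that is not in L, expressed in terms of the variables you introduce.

Suppose for contradiction that L is regular, and let p be the pumping length.
Choose w = a^p b^{p+p!+1}. Since p ≠ (p+p!+1)-1 = p+p!, w ∈ L; and |w| ≥ p.
By the pumping lemma, w = xyz with |xy| ≤ p and |y| > 0.
Because |xy| ≤ p and w begins with p copies of a, we have y = a^k with 1 ≤ k ≤ p.
Since 1 ≤ k ≤ p, k divides p!; set t = 1 + p!/k. Then xy^t z has p + (p!/k)·k = p + p! copies of a. Now the a-count is p+p! and (b-count)-1 = (p+p!+1)-1 = p+p!, so i ≠ j-1 fails. So xy^t z = a^{p+p!} b^{p+p!+1} ∉ L.
This contradicts the pumping lemma, so L is not regular.

a^{p+p!} b^{p+p!+1}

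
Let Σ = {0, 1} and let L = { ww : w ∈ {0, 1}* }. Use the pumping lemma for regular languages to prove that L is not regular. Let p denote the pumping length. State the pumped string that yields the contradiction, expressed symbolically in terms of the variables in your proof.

Suppose for contradiction that L is regular, and let p be the pumping length.
Take w = 0^p 1^p 0^p 1^p = uu where u = 0^p1^p; then w ∈ L and |w| = 4p ≥ p.
By the pumping lemma, w = xyz with |xy| ≤ p and |y| > 0.
The first p characters of w are 0's, so xy (and hence y) consists only of 0's. Write y = 0^k, 1 ≤ k ≤ p.
Pump with i = 2: xy^2z = 0^{p+k} 1^p 0^p 1^p, of length 4p+k. Suppose this equals vv. The string starts with 0 and ends with 1, so v does too; thus the boundary between the two copies of v is a 1→0 transition. There is exactly one such transition, at position 2p+k, so |v| = 2p+k and |vv| = 4p+2k ≠ 4p+k since k ≥ 1. So xy^2z ∉ L.
This is a contradiction; hence L is not regular.

0^{p+k} 1^p 0^p 1^p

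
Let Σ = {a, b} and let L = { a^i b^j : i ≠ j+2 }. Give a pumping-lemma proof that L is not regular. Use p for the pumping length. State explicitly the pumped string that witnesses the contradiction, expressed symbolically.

Toward a contradiction, assume L is regular with pumping length p.
Choose w = a^p b^{p+p!-2}. Since p ≠ (p+p!-2)+2 = p+p!, w ∈ L; and |w| ≥ p.
By the pumping lemma, w = xyz with |xy| ≤ p and |y| > 0.
Because |xy| ≤ p and w begins with p copies of a, we have y = a^k with 1 ≤ k ≤ p.
Since 1 ≤ k ≤ p, k divides p!; set t = 1 + p!/k. Then xy^t z has p + (p!/k)·k = p + p! copies of a. Now the a-count is p+p! and (b-count)+2 = (p+p!-2)+2 = p+p!, so i ≠ j+2 fails. So xy^t z = a^{p+p!} b^{p+p!-2} ∉ L.
This is a contradiction; hence L is not regular.

a^{p+p!} b^{p+p!-2}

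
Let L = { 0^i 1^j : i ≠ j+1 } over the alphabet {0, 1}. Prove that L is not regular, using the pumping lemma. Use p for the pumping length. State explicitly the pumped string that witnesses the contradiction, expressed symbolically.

0^{p+p!} 1^{p+p!-1}

Suppose for contradiction that L is regular, and let p be the pumping length.
Choose w = 0^p 1^{p+p!-1}. Since p ≠ (p+p!-1)+1 = p+p!, w ∈ L; and |w| ≥ p.
Write w = xyz as guaranteed by the lemma, with |xy| ≤ p and |y| ≥ 1.
Since the first p symbols of w are all 0's and |xy| ≤ p, y lies entirely in the leading 0-block: y = 0^k for some k with 1 ≤ k ≤ p.
Since 1 ≤ k ≤ p, k divides p!; set t = 1 + p!/k. Then xy^t z has p + (p!/k)·k = p + p! copies of 0. Now the 0-count is p+p! and (1-count)+1 = (p+p!-1)+1 = p+p!, so i ≠ j+1 fails. So xy^t z = 0^{p+p!} 1^{p+p!-1} ∉ L.
This contradicts the pumping lemma, so L is not regular.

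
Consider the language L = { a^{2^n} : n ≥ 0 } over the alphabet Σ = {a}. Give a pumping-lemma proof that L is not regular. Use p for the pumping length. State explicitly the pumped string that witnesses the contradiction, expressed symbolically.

Suppose for contradiction that L is regular, and let p be the pumping length.
Take w = a^{2^p} ∈ L with |w| = 2^p ≥ p.
Write w = xyz as guaranteed by the lemma, with |xy| ≤ p and y is nonempty.
Then y = a^k for some k with 1 ≤ k ≤ p.
Pump with i = 2: xy^2z = a^{2^p+k}. Since 1 ≤ k ≤ p < 2^p, we have 2^p < 2^p+k < 2^{p+1}, so 2^p+k is not a power of 2. So xy^2z ∉ L.
This is a contradiction; hence L is not regular.

a^{2^p+k}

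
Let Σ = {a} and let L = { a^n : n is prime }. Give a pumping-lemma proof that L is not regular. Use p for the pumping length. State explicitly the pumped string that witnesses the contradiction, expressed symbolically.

a^{q(1+k)}

Assume L is regular. Let p be the pumping length given by the pumping lemma.
Let q be a prime with q ≥ p+2 (infinitely many primes exist), and take w = a^q ∈ L with |w| = q ≥ p.
The pumping lemma gives a decomposition w = xyz where |xy| ≤ p and |y| > 0.
Then y = a^k for some k with 1 ≤ k ≤ p.
Since 1 ≤ k ≤ p, |xz| = q-k. Pump with i = q+1: |xy^{q+1}z| = (q-k)+(q+1)k = q+qk = q(1+k), which is composite (both factors ≥ 2). So xy^{q+1}z = a^{q(1+k)} ∉ L.
This contradicts the pumping lemma, so L is not regular.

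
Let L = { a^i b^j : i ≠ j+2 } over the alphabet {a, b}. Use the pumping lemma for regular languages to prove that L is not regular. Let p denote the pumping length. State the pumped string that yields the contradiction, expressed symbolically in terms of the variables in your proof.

Assume L is regular. Let p be the pumping length given by the pumping lemma.
Choose w = a^p b^{p+p!-2}. Since p ≠ (p+p!-2)+2 = p+p!, w ∈ L; and |w| ≥ p.
Write w = xyz as guaranteed by the lemma, with |xy| ≤ p and y is nonempty.
Because |xy| ≤ p and w begins with p copies of a, we have y = a^k with 1 ≤ k ≤ p.
Since 1 ≤ k ≤ p, k divides p!; set t = 1 + p!/k. Then xy^t z has p + (p!/k)·k = p + p! copies of a. Now the a-count is p+p! and (b-count)+2 = (p+p!-2)+2 = p+p!, so i ≠ j+2 fails. So xy^t z = a^{p+p!} b^{p+p!-2} ∉ L.
Contradiction. Therefore L is not regular.

a^{p+p!} b^{p+p!-2}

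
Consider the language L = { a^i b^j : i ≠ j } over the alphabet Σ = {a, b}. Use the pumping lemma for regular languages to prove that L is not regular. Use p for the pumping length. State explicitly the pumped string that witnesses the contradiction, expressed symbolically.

Toward a contradiction, assume L is regular with pumping length p.
Choose w = a^p b^{p+p!}. Since p ≠ p+p!, w ∈ L; and |w| ≥ p.
By the pumping lemma, w = xyz with |xy| ≤ p and |y| > 0.
Because |xy| ≤ p and w begins with p copies of a, we have y = a^k with 1 ≤ k ≤ p.
Since 1 ≤ k ≤ p, k divides p!; set t = 1 + p!/k. Then xy^t z has p + (p!/k)·k = p + p! copies of a. Now the a-count equals the b-count, so i ≠ j fails. So xy^t z = a^{p+p!} b^{p+p!} ∉ L.
This is a contradiction; hence L is not regular.

a^{p+p!} b^{p+p!}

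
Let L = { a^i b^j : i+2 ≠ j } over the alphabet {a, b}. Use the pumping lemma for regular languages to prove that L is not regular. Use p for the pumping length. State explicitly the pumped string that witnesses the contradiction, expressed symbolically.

a^{p+p!} b^{p+p!+2}

Suppose for contradiction that L is regular, and let p be the pumping length.
Choose w = a^p b^{p+p!+2}. Since p ≠ (p+p!+2)-2 = p+p!, w ∈ L; and |w| ≥ p.
The pumping lemma gives a decomposition w = xyz where |xy| ≤ p and y is nonempty.
Since the first p symbols of w are all a's and |xy| ≤ p, y lies entirely in the leading a-block: y = a^k for some k with 1 ≤ k ≤ p.
Since 1 ≤ k ≤ p, k divides p!; set t = 1 + p!/k. Then xy^t z has p + (p!/k)·k = p + p! copies of a. Now the a-count is p+p! and (b-count)-2 = (p+p!+2)-2 = p+p!, so i+2 ≠ j fails. So xy^t z = a^{p+p!} b^{p+p!+2} ∉ L.
This contradicts the pumping lemma, so L is not regular.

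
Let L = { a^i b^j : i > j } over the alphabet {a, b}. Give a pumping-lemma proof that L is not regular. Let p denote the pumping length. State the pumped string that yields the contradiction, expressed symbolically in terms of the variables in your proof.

a^{p+1-k} b^p

Assume L is regular. Let p be the pumping length given by the pumping lemma.
Choose w = a^{p+1} b^p ∈ L, with |w| = 2p+1 ≥ p.
By the pumping lemma, w = xyz with |xy| ≤ p and |y| > 0.
Since the first p symbols of w are all a's and |xy| ≤ p, y lies entirely in the leading a-block: y = a^k for some k with 1 ≤ k ≤ p.
Consider xy^0z = xz = a^{p+1-k} b^p. Since k ≥ 1, the a-count p+1-k is at most p, so i > j fails; thus xz ∉ L.
This contradicts the pumping lemma, so L is not regular.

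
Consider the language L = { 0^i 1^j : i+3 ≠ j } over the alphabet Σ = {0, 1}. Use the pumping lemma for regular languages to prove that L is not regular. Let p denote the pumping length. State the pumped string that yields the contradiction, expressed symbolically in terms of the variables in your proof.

0^{p+p!} 1^{p+p!+3}

Assume L is regular. Let p be the pumping length given by the pumping lemma.
Choose w = 0^p 1^{p+p!+3}. Since p ≠ (p+p!+3)-3 = p+p!, w ∈ L; and |w| ≥ p.
Write w = xyz as guaranteed by the lemma, with |xy| ≤ p and |y| ≥ 1.
Because |xy| ≤ p and w begins with p copies of 0, we have y = 0^k with 1 ≤ k ≤ p.
Since 1 ≤ k ≤ p, k divides p!; set t = 1 + p!/k. Then xy^t z has p + (p!/k)·k = p + p! copies of 0. Now the 0-count is p+p! and (1-count)-3 = (p+p!+3)-3 = p+p!, so i+3 ≠ j fails. So xy^t z = 0^{p+p!} 1^{p+p!+3} ∉ L.
This is a contradiction; hence L is not regular.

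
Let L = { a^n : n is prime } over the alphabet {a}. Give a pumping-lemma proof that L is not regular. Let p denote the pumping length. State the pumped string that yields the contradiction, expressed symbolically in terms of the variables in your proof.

Toward a contradiction, assume L is regular with pumping length p.
Let q be a prime with q ≥ p+2 (infinitely many primes exist), and take w = a^q ∈ L with |w| = q ≥ p.
The pumping lemma gives a decomposition w = xyz where |xy| ≤ p and |y| ≥ 1.
Then y = a^k for some k with 1 ≤ k ≤ p.
Since 1 ≤ k ≤ p, |xz| = q-k. Pump with i = q+1: |xy^{q+1}z| = (q-k)+(q+1)k = q+qk = q(1+k), which is composite (both factors ≥ 2). So xy^{q+1}z = a^{q(1+k)} ∉ L.
This contradicts the pumping lemma, so L is not regular.

a^{q(1+k)}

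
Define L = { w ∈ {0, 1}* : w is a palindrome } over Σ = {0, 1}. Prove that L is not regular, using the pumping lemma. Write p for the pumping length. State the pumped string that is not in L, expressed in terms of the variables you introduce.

Assume L is regular. Let p be the pumping length given by the pumping lemma.
Take w = 0^p 1 0^p, a palindrome of length 2p+1 ≥ p.
By the pumping lemma, w = xyz with |xy| ≤ p and y is nonempty.
The first p characters of w are 0's, so xy (and hence y) consists only of 0's. Write y = 0^k, 1 ≤ k ≤ p.
Pump with i = 2: xy^2z = 0^{p+k} 1 0^p. Its reverse is 0^p 1 0^{p+k}, which differs from xy^2z since k ≥ 1. So xy^2z is not a palindrome and xy^2z ∉ L.
This is a contradiction; hence L is not regular.

0^{p+k} 1 0^p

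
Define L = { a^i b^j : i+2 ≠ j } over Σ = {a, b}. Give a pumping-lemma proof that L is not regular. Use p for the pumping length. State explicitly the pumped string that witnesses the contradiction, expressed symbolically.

a^{p+p!} b^{p+p!+2}

Suppose for contradiction that L is regular, and let p be the pumping length.
Choose w = a^p b^{p+p!+2}. Since p ≠ (p+p!+2)-2 = p+p!, w ∈ L; and |w| ≥ p.
Write w = xyz as guaranteed by the lemma, with |xy| ≤ p and |y| > 0.
The first p characters of w are a's, so xy (and hence y) consists only of a's. Write y = a^k, 1 ≤ k ≤ p.
Since 1 ≤ k ≤ p, k divides p!; set t = 1 + p!/k. Then xy^t z has p + (p!/k)·k = p + p! copies of a. Now the a-count is p+p! and (b-count)-2 = (p+p!+2)-2 = p+p!, so i+2 ≠ j fails. So xy^t z = a^{p+p!} b^{p+p!+2} ∉ L.
This contradicts the pumping lemma, so L is not regular.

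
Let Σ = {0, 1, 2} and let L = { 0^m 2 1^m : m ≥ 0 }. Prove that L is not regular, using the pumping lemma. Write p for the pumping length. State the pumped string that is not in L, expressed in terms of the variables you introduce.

Suppose for contradiction that L is regular, and let p be the pumping length.
Take w = 0^p 2 1^p ∈ L with |w| = 2p+1 ≥ p.
The pumping lemma gives a decomposition w = xyz where |xy| ≤ p and |y| > 0.
Since the first p symbols of w are all 0's and |xy| ≤ p, y lies entirely in the leading 0-block: y = 0^k for some k with 1 ≤ k ≤ p.
Pump with i = 2: xy^2z = 0^{p+k} 2 1^p, which would require p+k = p. But k ≥ 1, so xy^2z ∉ L.
Contradiction. Therefore L is not regular.

0^{p+k} 2 1^p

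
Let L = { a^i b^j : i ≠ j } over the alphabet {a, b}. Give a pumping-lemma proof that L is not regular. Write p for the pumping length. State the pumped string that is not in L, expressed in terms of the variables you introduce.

Assume L is regular. Let p be the pumping length given by the pumping lemma.
Choose w = a^p b^{p+p!}. Since p ≠ p+p!, w ∈ L; and |w| ≥ p.
The pumping lemma gives a decomposition w = xyz where |xy| ≤ p and y is nonempty.
Since the first p symbols of w are all a's and |xy| ≤ p, y lies entirely in the leading a-block: y = a^k for some k with 1 ≤ k ≤ p.
Since 1 ≤ k ≤ p, k divides p!; set t = 1 + p!/k. Then xy^t z has p + (p!/k)·k = p + p! copies of a. Now the a-count equals the b-count, so i ≠ j fails. So xy^t z = a^{p+p!} b^{p+p!} ∉ L.
This contradicts the pumping lemma, so L is not regular.

a^{p+p!} b^{p+p!}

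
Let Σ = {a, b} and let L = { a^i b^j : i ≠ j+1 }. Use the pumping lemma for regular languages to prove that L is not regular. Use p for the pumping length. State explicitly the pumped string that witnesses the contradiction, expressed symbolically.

a^{p+p!} b^{p+p!-1}

Toward a contradiction, assume L is regular with pumping length p.
Choose w = a^p b^{p+p!-1}. Since p ≠ (p+p!-1)+1 = p+p!, w ∈ L; and |w| ≥ p.
The pumping lemma gives a decomposition w = xyz where |xy| ≤ p and y is nonempty.
Because |xy| ≤ p and w begins with p copies of a, we have y = a^k with 1 ≤ k ≤ p.
Since 1 ≤ k ≤ p, k divides p!; set t = 1 + p!/k. Then xy^t z has p + (p!/k)·k = p + p! copies of a. Now the a-count is p+p! and (b-count)+1 = (p+p!-1)+1 = p+p!, so i ≠ j+1 fails. So xy^t z = a^{p+p!} b^{p+p!-1} ∉ L.
Contradiction. Therefore L is not regular.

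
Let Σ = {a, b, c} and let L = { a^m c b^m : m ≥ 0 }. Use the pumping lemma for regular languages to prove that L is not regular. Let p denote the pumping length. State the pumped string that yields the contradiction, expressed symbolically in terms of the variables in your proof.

Assume L is regular. Let p be the pumping length given by the pumping lemma.
Take w = a^p c b^p ∈ L with |w| = 2p+1 ≥ p.
The pumping lemma gives a decomposition w = xyz where |xy| ≤ p and |y| > 0.
Because |xy| ≤ p and w begins with p copies of a, we have y = a^k with 1 ≤ k ≤ p.
Pump with i = 2: xy^2z = a^{p+k} c b^p, which would require p+k = p. But k ≥ 1, so xy^2z ∉ L.
Contradiction. Therefore L is not regular.

a^{p+k} c b^p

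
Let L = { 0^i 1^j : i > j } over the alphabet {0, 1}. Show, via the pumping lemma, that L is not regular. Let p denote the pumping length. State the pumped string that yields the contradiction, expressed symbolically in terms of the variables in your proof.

0^{p+1-k} 1^p

Suppose for contradiction that L is regular, and let p be the pumping length.
Choose w = 0^{p+1} 1^p ∈ L, with |w| = 2p+1 ≥ p.
The pumping lemma gives a decomposition w = xyz where |xy| ≤ p and |y| > 0.
The first p characters of w are 0's, so xy (and hence y) consists only of 0's. Write y = 0^k, 1 ≤ k ≤ p.
Consider xy^0z = xz = 0^{p+1-k} 1^p. Since k ≥ 1, the 0-count p+1-k is at most p, so i > j fails; thus xz ∉ L.
This contradicts the pumping lemma, so L is not regular.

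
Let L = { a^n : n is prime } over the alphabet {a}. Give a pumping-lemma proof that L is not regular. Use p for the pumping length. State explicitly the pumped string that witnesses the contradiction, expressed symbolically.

a^{q(1+k)}

Assume L is regular; let p be its pumping constant.
Let q be a prime with q ≥ p+2 (infinitely many primes exist), and take w = a^q ∈ L with |w| = q ≥ p.
The pumping lemma gives a decomposition w = xyz where |xy| ≤ p and y is nonempty.
Then y = a^k for some k with 1 ≤ k ≤ p.
Since 1 ≤ k ≤ p, |xz| = q-k. Pump with i = q+1: |xy^{q+1}z| = (q-k)+(q+1)k = q+qk = q(1+k), which is composite (both factors ≥ 2). So xy^{q+1}z = a^{q(1+k)} ∉ L.
This is a contradiction; hence L is not regular.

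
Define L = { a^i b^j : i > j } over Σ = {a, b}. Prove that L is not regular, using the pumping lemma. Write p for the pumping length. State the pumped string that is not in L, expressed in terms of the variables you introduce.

a^{p+1-k} b^p

Assume L is regular. Let p be the pumping length given by the pumping lemma.
Choose w = a^{p+1} b^p ∈ L, with |w| = 2p+1 ≥ p.
Write w = xyz as guaranteed by the lemma, with |xy| ≤ p and |y| ≥ 1.
Because |xy| ≤ p and w begins with p copies of a, we have y = a^k with 1 ≤ k ≤ p.
Consider xy^0z = xz = a^{p+1-k} b^p. Since k ≥ 1, the a-count p+1-k is at most p, so i > j fails; thus xz ∉ L.
This is a contradiction; hence L is not regular.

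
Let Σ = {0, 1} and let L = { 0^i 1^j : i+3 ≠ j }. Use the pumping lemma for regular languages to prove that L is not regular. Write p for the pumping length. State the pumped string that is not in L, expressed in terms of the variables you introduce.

Suppose for contradiction that L is regular, and let p be the pumping length.
Choose w = 0^p 1^{p+p!+3}. Since p ≠ (p+p!+3)-3 = p+p!, w ∈ L; and |w| ≥ p.
The pumping lemma gives a decomposition w = xyz where |xy| ≤ p and |y| ≥ 1.
Because |xy| ≤ p and w begins with p copies of 0, we have y = 0^k with 1 ≤ k ≤ p.
Since 1 ≤ k ≤ p, k divides p!; set t = 1 + p!/k. Then xy^t z has p + (p!/k)·k = p + p! copies of 0. Now the 0-count is p+p! and (1-count)-3 = (p+p!+3)-3 = p+p!, so i+3 ≠ j fails. So xy^t z = 0^{p+p!} 1^{p+p!+3} ∉ L.
This is a contradiction; hence L is not regular.

0^{p+p!} 1^{p+p!+3}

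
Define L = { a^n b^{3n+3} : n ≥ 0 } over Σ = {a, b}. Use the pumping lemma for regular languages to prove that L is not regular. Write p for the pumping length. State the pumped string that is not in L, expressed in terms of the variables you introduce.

Toward a contradiction, assume L is regular with pumping length p.
Let w = a^p b^{3p+3} ∈ L; note |w| = 4p+3 ≥ p.
Write w = xyz as guaranteed by the lemma, with |xy| ≤ p and |y| > 0.
The first p characters of w are a's, so xy (and hence y) consists only of a's. Write y = a^k, 1 ≤ k ≤ p.
Pump with i = 2: xy^2z = a^{p+k} b^{3p+3}. For this to lie in L we would need 3p+3 = 3(p+k)+3, which forces k = 0. But k ≥ 1, so xy^2z ∉ L.
Contradiction. Therefore L is not regular.

a^{p+k} b^{3p+3}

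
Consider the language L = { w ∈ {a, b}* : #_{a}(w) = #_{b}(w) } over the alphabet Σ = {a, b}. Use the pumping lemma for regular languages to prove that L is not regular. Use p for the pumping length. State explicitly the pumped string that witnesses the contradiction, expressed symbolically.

a^{p+k} b^p

Assume L is regular; let p be its pumping constant.
Choose w = a^p b^p ∈ L with |w| = 2p ≥ p.
The pumping lemma gives a decomposition w = xyz where |xy| ≤ p and y is nonempty.
The first p characters of w are a's, so xy (and hence y) consists only of a's. Write y = a^k, 1 ≤ k ≤ p.
Pump with i = 2: xy^2z = a^{p+k} b^p has p+k occurrences of a but only p of b. Since k ≥ 1 the counts differ, so xy^2z ∉ L.
Contradiction. Therefore L is not regular.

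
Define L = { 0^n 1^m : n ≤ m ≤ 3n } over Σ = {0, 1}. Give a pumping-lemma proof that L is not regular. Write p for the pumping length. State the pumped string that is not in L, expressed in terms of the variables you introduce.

Assume L is regular; let p be its pumping constant.
Take w = 0^p 1^p ∈ L (since p ≤ p ≤ 3p), with |w| = 2p ≥ p.
The pumping lemma gives a decomposition w = xyz where |xy| ≤ p and |y| ≥ 1.
Because |xy| ≤ p and w begins with p copies of 0, we have y = 0^k with 1 ≤ k ≤ p.
Pump with i = 2: xy^2z = 0^{p+k} 1^p. Now n = p+k > p = m, so the condition n ≤ m fails. Thus xy^2z ∉ L.
This contradicts the pumping lemma, so L is not regular.

0^{p+k} 1^p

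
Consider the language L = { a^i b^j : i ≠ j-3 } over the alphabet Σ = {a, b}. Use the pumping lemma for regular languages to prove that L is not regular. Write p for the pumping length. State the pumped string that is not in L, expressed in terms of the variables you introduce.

Assume L is regular. Let p be the pumping length given by the pumping lemma.
Choose w = a^p b^{p+p!+3}. Since p ≠ (p+p!+3)-3 = p+p!, w ∈ L; and |w| ≥ p.
The pumping lemma gives a decomposition w = xyz where |xy| ≤ p and |y| ≥ 1.
Since the first p symbols of w are all a's and |xy| ≤ p, y lies entirely in the leading a-block: y = a^k for some k with 1 ≤ k ≤ p.
Since 1 ≤ k ≤ p, k divides p!; set t = 1 + p!/k. Then xy^t z has p + (p!/k)·k = p + p! copies of a. Now the a-count is p+p! and (b-count)-3 = (p+p!+3)-3 = p+p!, so i ≠ j-3 fails. So xy^t z = a^{p+p!} b^{p+p!+3} ∉ L.
Contradiction. Therefore L is not regular.

a^{p+p!} b^{p+p!+3}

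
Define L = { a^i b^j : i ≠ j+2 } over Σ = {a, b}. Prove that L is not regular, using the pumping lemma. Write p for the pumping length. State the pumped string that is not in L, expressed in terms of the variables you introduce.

a^{p+p!} b^{p+p!-2}

Assume L is regular; let p be its pumping constant.
Choose w = a^p b^{p+p!-2}. Since p ≠ (p+p!-2)+2 = p+p!, w ∈ L; and |w| ≥ p.
Write w = xyz as guaranteed by the lemma, with |xy| ≤ p and y is nonempty.
The first p characters of w are a's, so xy (and hence y) consists only of a's. Write y = a^k, 1 ≤ k ≤ p.
Since 1 ≤ k ≤ p, k divides p!; set t = 1 + p!/k. Then xy^t z has p + (p!/k)·k = p + p! copies of a. Now the a-count is p+p! and (b-count)+2 = (p+p!-2)+2 = p+p!, so i ≠ j+2 fails. So xy^t z = a^{p+p!} b^{p+p!-2} ∉ L.
This contradicts the pumping lemma, so L is not regular.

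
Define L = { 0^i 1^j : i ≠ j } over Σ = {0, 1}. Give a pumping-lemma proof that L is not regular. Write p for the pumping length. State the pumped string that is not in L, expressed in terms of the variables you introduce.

0^{p+p!} 1^{p+p!}

Assume L is regular; let p be its pumping constant.
Choose w = 0^p 1^{p+p!}. Since p ≠ p+p!, w ∈ L; and |w| ≥ p.
The pumping lemma gives a decomposition w = xyz where |xy| ≤ p and |y| ≥ 1.
Because |xy| ≤ p and w begins with p copies of 0, we have y = 0^k with 1 ≤ k ≤ p.
Since 1 ≤ k ≤ p, k divides p!; set t = 1 + p!/k. Then xy^t z has p + (p!/k)·k = p + p! copies of 0. Now the 0-count equals the 1-count, so i ≠ j fails. So xy^t z = 0^{p+p!} 1^{p+p!} ∉ L.
This contradicts the pumping lemma, so L is not regular.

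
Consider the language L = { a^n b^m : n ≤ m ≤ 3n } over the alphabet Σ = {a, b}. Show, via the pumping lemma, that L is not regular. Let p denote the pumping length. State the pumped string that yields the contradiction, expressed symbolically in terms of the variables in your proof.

Suppose for contradiction that L is regular, and let p be the pumping length.
Take w = a^p b^p ∈ L (since p ≤ p ≤ 3p), with |w| = 2p ≥ p.
Write w = xyz as guaranteed by the lemma, with |xy| ≤ p and |y| > 0.
Because |xy| ≤ p and w begins with p copies of a, we have y = a^k with 1 ≤ k ≤ p.
Pump with i = 2: xy^2z = a^{p+k} b^p. Now n = p+k > p = m, so the condition n ≤ m fails. Thus xy^2z ∉ L.
This contradicts the pumping lemma, so L is not regular.

a^{p+k} b^p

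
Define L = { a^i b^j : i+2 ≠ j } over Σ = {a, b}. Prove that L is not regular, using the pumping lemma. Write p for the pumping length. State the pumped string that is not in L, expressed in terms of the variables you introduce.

Assume L is regular; let p be its pumping constant.
Choose w = a^p b^{p+p!+2}. Since p ≠ (p+p!+2)-2 = p+p!, w ∈ L; and |w| ≥ p.
Write w = xyz as guaranteed by the lemma, with |xy| ≤ p and |y| ≥ 1.
The first p characters of w are a's, so xy (and hence y) consists only of a's. Write y = a^k, 1 ≤ k ≤ p.
Since 1 ≤ k ≤ p, k divides p!; set t = 1 + p!/k. Then xy^t z has p + (p!/k)·k = p + p! copies of a. Now the a-count is p+p! and (b-count)-2 = (p+p!+2)-2 = p+p!, so i+2 ≠ j fails. So xy^t z = a^{p+p!} b^{p+p!+2} ∉ L.
Contradiction. Therefore L is not regular.

a^{p+p!} b^{p+p!+2}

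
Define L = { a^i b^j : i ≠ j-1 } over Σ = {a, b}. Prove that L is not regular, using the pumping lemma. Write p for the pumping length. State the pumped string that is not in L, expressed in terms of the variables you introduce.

a^{p+p!} b^{p+p!+1}

Assume L is regular. Let p be the pumping length given by the pumping lemma.
Choose w = a^p b^{p+p!+1}. Since p ≠ (p+p!+1)-1 = p+p!, w ∈ L; and |w| ≥ p.
The pumping lemma gives a decomposition w = xyz where |xy| ≤ p and |y| ≥ 1.
Since the first p symbols of w are all a's and |xy| ≤ p, y lies entirely in the leading a-block: y = a^k for some k with 1 ≤ k ≤ p.
Since 1 ≤ k ≤ p, k divides p!; set t = 1 + p!/k. Then xy^t z has p + (p!/k)·k = p + p! copies of a. Now the a-count is p+p! and (b-count)-1 = (p+p!+1)-1 = p+p!, so i ≠ j-1 fails. So xy^t z = a^{p+p!} b^{p+p!+1} ∉ L.
This is a contradiction; hence L is not regular.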